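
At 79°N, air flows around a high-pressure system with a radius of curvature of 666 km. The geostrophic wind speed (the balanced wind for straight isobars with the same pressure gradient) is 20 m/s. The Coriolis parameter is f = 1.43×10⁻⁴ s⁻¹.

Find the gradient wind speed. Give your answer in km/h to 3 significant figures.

103 km/h

Around a high, pressure-gradient force acts outward with centrifugal, so Coriolis balances both:
fV = (1/ρ)|∂P/∂n| + V²/R  →  V² − fR·V + fR·V_g = 0
With fR = 1.43×10⁻⁴ × 666×10³ m = 95.2 m/s:
V = [fR − √((fR)² − 4 fR V_g)]/2 = [95.2 − √(95.2² − 4×95.2×20)]/2 = 28.6 m/s
Supergeostrophic (V > V_g = 20 m/s), as expected around a high.
Converting: 28.6 m/s × 3.6 = 103 km/h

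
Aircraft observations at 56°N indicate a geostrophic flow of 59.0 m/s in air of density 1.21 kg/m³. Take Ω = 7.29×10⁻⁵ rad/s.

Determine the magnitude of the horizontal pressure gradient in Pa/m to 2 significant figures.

Coriolis parameter at 56°N:
f = 2Ω sin φ = 2 × 7.29×10⁻⁵ × sin 56° = 1.21×10⁻⁴ s⁻¹
Geostrophic balance rearranged: |∂P/∂n| = f ρ V_g
|∂P/∂n| = 1.21×10⁻⁴ × 1.21 × 59.0 = 8.63×10⁻³ Pa/m

8.6×10⁻³ Pa/m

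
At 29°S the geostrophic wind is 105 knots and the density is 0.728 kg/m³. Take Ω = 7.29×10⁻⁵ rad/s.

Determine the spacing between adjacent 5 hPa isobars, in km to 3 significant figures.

Coriolis parameter at 29°S:
f = 2Ω sin φ = 2 × 7.29×10⁻⁵ × sin 29° = 7.07×10⁻⁵ s⁻¹
Wind speed in SI: 105 knots = 54.0 m/s
Geostrophic balance rearranged: |∂P/∂n| = f ρ V_g
|∂P/∂n| = 7.07×10⁻⁵ × 0.728 × 54.0 = 2.78×10⁻³ Pa/m
Isobar spacing: Δn = ΔP/|∂P/∂n| = 500 Pa / 2.78×10⁻³ Pa/m = 179880 m ≈ 180 km

180 km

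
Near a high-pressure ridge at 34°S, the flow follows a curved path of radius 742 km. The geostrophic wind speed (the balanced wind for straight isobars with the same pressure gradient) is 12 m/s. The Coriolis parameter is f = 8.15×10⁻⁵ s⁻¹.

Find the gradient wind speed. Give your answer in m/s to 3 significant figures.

16.5 m/s

Around a high, pressure-gradient force acts outward with centrifugal, so Coriolis balances both:
fV = (1/ρ)|∂P/∂n| + V²/R  →  V² − fR·V + fR·V_g = 0
With fR = 8.15×10⁻⁵ × 742×10³ m = 60.5 m/s:
V = [fR − √((fR)² − 4 fR V_g)]/2 = [60.5 − √(60.5² − 4×60.5×12)]/2 = 16.5 m/s
Supergeostrophic (V > V_g = 12 m/s), as expected around a high.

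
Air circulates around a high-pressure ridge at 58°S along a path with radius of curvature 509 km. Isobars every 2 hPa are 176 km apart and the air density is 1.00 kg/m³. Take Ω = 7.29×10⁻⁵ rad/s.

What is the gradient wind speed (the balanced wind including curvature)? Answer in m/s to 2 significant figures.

11 m/s

Coriolis parameter at 58°S:
f = 2Ω sin φ = 2 × 7.29×10⁻⁵ × sin 58° = 1.24×10⁻⁴ s⁻¹
Pressure gradient: |∂P/∂n| = 200 Pa / 176000 m = 1.14×10⁻³ Pa/m
Geostrophic speed: V_g = |∂P/∂n|/(fρ) = 1.14×10⁻³/(1.24×10⁻⁴ × 1.00) = 9.19 m/s
Around a high, pressure-gradient force acts outward with centrifugal, so Coriolis balances both:
fV = (1/ρ)|∂P/∂n| + V²/R  →  V² − fR·V + fR·V_g = 0
With fR = 1.24×10⁻⁴ × 509×10³ m = 62.9 m/s:
V = [fR − √((fR)² − 4 fR V_g)]/2 = [62.9 − √(62.9² − 4×62.9×9.19)]/2 = 11.2 m/s
Supergeostrophic (V > V_g = 9.19 m/s), as expected around a high.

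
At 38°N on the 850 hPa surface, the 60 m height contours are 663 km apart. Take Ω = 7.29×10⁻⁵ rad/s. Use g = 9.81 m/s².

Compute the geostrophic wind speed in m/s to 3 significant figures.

Coriolis parameter at 38°N:
f = 2Ω sin φ = 2 × 7.29×10⁻⁵ × sin 38° = 8.98×10⁻⁵ s⁻¹
Height gradient: |∂Z/∂n| = 60 m / 663000 m = 9.05×10⁻⁵
On a pressure surface, geostrophic balance gives V_g = (g/f)|∂Z/∂n|:
V_g = 9.81 × 9.05×10⁻⁵ / 8.98×10⁻⁵ = 9.89 m/s

9.89 m/s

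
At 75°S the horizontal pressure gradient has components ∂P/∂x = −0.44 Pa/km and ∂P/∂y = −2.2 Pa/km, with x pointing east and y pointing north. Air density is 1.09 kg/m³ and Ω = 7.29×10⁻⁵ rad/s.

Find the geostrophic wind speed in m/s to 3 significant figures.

Coriolis parameter at 75°S:
f = 2Ω sin φ = 2 × 7.29×10⁻⁵ × sin 75° = 1.41×10⁻⁴ s⁻¹
In the Southern Hemisphere f is negative: f = −1.41×10⁻⁴ s⁻¹.
Component geostrophic relations (x east, y north):
u_g = −(1/(fρ)) ∂P/∂y,  v_g = (1/(fρ)) ∂P/∂x
u_g = −(−2.2×10⁻³)/(−1.41×10⁻⁴ × 1.09) = −14.3 m/s;  v_g = (−0.44×10⁻³)/(−1.41×10⁻⁴ × 1.09) = 2.87 m/s
|V_g| = √(u_g² + v_g²) = 14.6 m/s

14.6 m/s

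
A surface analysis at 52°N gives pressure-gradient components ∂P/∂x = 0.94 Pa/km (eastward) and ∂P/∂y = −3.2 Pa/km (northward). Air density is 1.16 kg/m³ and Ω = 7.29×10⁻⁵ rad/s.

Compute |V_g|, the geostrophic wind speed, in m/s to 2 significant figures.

25 m/s

Coriolis parameter at 52°N:
f = 2Ω sin φ = 2 × 7.29×10⁻⁵ × sin 52° = 1.15×10⁻⁴ s⁻¹
Component geostrophic relations (x east, y north):
u_g = −(1/(fρ)) ∂P/∂y,  v_g = (1/(fρ)) ∂P/∂x
u_g = −(−3.2×10⁻³)/(1.15×10⁻⁴ × 1.16) = 24.0 m/s;  v_g = (0.94×10⁻³)/(1.15×10⁻⁴ × 1.16) = 7.05 m/s
|V_g| = √(u_g² + v_g²) = 25.0 m/s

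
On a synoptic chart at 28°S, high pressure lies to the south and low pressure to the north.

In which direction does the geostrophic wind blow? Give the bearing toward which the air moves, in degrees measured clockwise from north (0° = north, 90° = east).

270°

The pressure-gradient force points toward the north (bearing 000°).
Geostrophic balance: in the Southern Hemisphere the Coriolis force deflects motion to the left, so the geostrophic wind blows 90° to the left of the pressure-gradient force (low pressure on the right).
Rotating 000° by 90° counterclockwise gives 270° — the wind blows toward the west.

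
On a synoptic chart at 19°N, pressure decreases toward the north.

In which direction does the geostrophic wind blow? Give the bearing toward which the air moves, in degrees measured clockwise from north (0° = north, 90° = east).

The pressure-gradient force points toward the north (bearing 000°).
Geostrophic balance: in the Northern Hemisphere the Coriolis force deflects motion to the right, so the geostrophic wind blows 90° to the right of the pressure-gradient force (low pressure on the left).
Rotating 000° by 90° clockwise gives 090° — the wind blows toward the east.

090°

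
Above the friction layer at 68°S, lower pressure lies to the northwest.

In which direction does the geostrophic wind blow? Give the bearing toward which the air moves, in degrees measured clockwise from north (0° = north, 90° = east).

225°

The pressure-gradient force points toward the northwest (bearing 315°).
Geostrophic balance: in the Southern Hemisphere the Coriolis force deflects motion to the left, so the geostrophic wind blows 90° to the left of the pressure-gradient force (low pressure on the right).
Rotating 315° by 90° counterclockwise gives 225° — the wind blows toward the southwest.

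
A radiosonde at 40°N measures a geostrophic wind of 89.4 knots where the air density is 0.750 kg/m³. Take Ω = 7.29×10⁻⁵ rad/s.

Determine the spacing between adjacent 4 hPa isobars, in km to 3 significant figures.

Coriolis parameter at 40°N:
f = 2Ω sin φ = 2 × 7.29×10⁻⁵ × sin 40° = 9.37×10⁻⁵ s⁻¹
Wind speed in SI: 89.4 knots = 46.0 m/s
Geostrophic balance rearranged: |∂P/∂n| = f ρ V_g
|∂P/∂n| = 9.37×10⁻⁵ × 0.750 × 46.0 = 3.23×10⁻³ Pa/m
Isobar spacing: Δn = ΔP/|∂P/∂n| = 400 Pa / 3.23×10⁻³ Pa/m = 123737 m ≈ 124 km

124 km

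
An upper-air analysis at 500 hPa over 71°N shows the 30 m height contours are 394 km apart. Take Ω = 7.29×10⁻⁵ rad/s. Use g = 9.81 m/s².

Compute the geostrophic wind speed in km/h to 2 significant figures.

Coriolis parameter at 71°N:
f = 2Ω sin φ = 2 × 7.29×10⁻⁵ × sin 71° = 1.38×10⁻⁴ s⁻¹
Height gradient: |∂Z/∂n| = 30 m / 394000 m = 7.61×10⁻⁵
On a pressure surface, geostrophic balance gives V_g = (g/f)|∂Z/∂n|:
V_g = 9.81 × 7.61×10⁻⁵ / 1.38×10⁻⁴ = 5.42 m/s
Converting: 5.42 m/s × 3.6 = 20 km/h

20 km/h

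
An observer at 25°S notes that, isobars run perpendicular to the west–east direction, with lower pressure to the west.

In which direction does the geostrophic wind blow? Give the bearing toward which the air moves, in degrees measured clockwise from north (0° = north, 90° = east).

180°

The pressure-gradient force points toward the west (bearing 270°).
Geostrophic balance: in the Southern Hemisphere the Coriolis force deflects motion to the left, so the geostrophic wind blows 90° to the left of the pressure-gradient force (low pressure on the right).
Rotating 270° by 90° counterclockwise gives 180° — the wind blows toward the south.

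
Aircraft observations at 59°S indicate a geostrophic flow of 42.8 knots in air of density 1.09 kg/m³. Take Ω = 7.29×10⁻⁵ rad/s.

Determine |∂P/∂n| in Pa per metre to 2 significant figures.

3.0×10⁻³ Pa/m

Coriolis parameter at 59°S:
f = 2Ω sin φ = 2 × 7.29×10⁻⁵ × sin 59° = 1.25×10⁻⁴ s⁻¹
Wind speed in SI: 42.8 knots = 22.0 m/s
Geostrophic balance rearranged: |∂P/∂n| = f ρ V_g
|∂P/∂n| = 1.25×10⁻⁴ × 1.09 × 22.0 = 3.00×10⁻³ Pa/m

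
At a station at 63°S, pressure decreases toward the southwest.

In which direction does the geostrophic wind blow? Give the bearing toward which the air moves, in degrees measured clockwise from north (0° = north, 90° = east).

The pressure-gradient force points toward the southwest (bearing 225°).
Geostrophic balance: in the Southern Hemisphere the Coriolis force deflects motion to the left, so the geostrophic wind blows 90° to the left of the pressure-gradient force (low pressure on the right).
Rotating 225° by 90° counterclockwise gives 135° — the wind blows toward the southeast.

135°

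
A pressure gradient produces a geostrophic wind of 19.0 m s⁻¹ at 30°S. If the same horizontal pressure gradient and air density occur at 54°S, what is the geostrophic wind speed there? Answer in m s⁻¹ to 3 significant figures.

11.7 m s⁻¹

With the same pressure gradient and density, V_g ∝ 1/f ∝ 1/sin φ.
V₂ = V₁ · sin φ₁ / sin φ₂ = 19.0 × sin 30° / sin 54°
V₂ = 19.0 × 0.5000/0.8090 = 11.7 m s⁻¹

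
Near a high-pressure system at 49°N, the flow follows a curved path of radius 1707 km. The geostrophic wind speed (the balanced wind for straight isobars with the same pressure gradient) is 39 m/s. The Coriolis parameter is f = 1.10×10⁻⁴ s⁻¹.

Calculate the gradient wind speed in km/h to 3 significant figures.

199 km/h

Around a high, pressure-gradient force acts outward with centrifugal, so Coriolis balances both:
fV = (1/ρ)|∂P/∂n| + V²/R  →  V² − fR·V + fR·V_g = 0
With fR = 1.10×10⁻⁴ × 1707×10³ m = 188 m/s:
V = [fR − √((fR)² − 4 fR V_g)]/2 = [188 − √(188² − 4×188×39)]/2 = 55.3 m/s
Supergeostrophic (V > V_g = 39 m/s), as expected around a high.
Converting: 55.3 m/s × 3.6 = 199 km/h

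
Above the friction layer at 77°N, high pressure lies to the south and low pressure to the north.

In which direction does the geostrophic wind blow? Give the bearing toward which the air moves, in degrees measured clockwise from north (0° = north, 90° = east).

090°

The pressure-gradient force points toward the north (bearing 000°).
Geostrophic balance: in the Northern Hemisphere the Coriolis force deflects motion to the right, so the geostrophic wind blows 90° to the right of the pressure-gradient force (low pressure on the left).
Rotating 000° by 90° clockwise gives 090° — the wind blows toward the east.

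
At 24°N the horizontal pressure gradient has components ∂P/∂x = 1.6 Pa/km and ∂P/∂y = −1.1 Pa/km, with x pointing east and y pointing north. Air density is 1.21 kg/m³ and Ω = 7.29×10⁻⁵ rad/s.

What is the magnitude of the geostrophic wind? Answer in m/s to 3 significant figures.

Coriolis parameter at 24°N:
f = 2Ω sin φ = 2 × 7.29×10⁻⁵ × sin 24° = 5.93×10⁻⁵ s⁻¹
Component geostrophic relations (x east, y north):
u_g = −(1/(fρ)) ∂P/∂y,  v_g = (1/(fρ)) ∂P/∂x
u_g = −(−1.1×10⁻³)/(5.93×10⁻⁵ × 1.21) = 15.3 m/s;  v_g = (1.6×10⁻³)/(5.93×10⁻⁵ × 1.21) = 22.3 m/s
|V_g| = √(u_g² + v_g²) = 27.1 m/s

27.1 m/s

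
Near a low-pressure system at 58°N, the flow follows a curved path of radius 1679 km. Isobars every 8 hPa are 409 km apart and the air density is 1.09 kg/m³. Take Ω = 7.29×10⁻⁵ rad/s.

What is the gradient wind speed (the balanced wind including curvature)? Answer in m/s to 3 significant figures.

13.6 m/s

Coriolis parameter at 58°N:
f = 2Ω sin φ = 2 × 7.29×10⁻⁵ × sin 58° = 1.24×10⁻⁴ s⁻¹
Pressure gradient: |∂P/∂n| = 800 Pa / 409000 m = 1.96×10⁻³ Pa/m
Geostrophic speed: V_g = |∂P/∂n|/(fρ) = 1.96×10⁻³/(1.24×10⁻⁴ × 1.09) = 14.5 m/s
Around a low, centrifugal force acts outward with Coriolis, so pressure-gradient force balances both:
(1/ρ)|∂P/∂n| = fV + V²/R  →  V² + fR·V − fR·V_g = 0
With fR = 1.24×10⁻⁴ × 1679×10³ m = 208 m/s:
V = [−fR + √((fR)² + 4 fR V_g)]/2 = [−208 + √(208² + 4×208×14.5)]/2 = 13.6 m/s
Subgeostrophic (V < V_g = 14.5 m/s), as expected around a low.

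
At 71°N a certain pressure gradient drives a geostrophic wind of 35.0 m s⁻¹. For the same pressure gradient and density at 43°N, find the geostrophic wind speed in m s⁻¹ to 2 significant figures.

With the same pressure gradient and density, V_g ∝ 1/f ∝ 1/sin φ.
V₂ = V₁ · sin φ₁ / sin φ₂ = 35.0 × sin 71° / sin 43°
V₂ = 35.0 × 0.9455/0.6820 = 49 m s⁻¹

49 m s⁻¹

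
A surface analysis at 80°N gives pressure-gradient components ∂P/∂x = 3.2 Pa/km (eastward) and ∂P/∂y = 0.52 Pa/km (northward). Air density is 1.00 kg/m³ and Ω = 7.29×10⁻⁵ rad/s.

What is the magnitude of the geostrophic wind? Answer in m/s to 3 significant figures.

Coriolis parameter at 80°N:
f = 2Ω sin φ = 2 × 7.29×10⁻⁵ × sin 80° = 1.44×10⁻⁴ s⁻¹
Component geostrophic relations (x east, y north):
u_g = −(1/(fρ)) ∂P/∂y,  v_g = (1/(fρ)) ∂P/∂x
u_g = −(0.52×10⁻³)/(1.44×10⁻⁴ × 1.00) = −3.62 m/s;  v_g = (3.2×10⁻³)/(1.44×10⁻⁴ × 1.00) = 22.3 m/s
|V_g| = √(u_g² + v_g²) = 22.6 m/s

22.6 m/s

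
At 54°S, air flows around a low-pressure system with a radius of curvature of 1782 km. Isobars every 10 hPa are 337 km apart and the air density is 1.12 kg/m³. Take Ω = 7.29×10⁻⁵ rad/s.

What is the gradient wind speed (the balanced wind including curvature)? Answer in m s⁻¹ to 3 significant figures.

Coriolis parameter at 54°S:
f = 2Ω sin φ = 2 × 7.29×10⁻⁵ × sin 54° = 1.18×10⁻⁴ s⁻¹
Pressure gradient: |∂P/∂n| = 1000 Pa / 337000 m = 2.97×10⁻³ Pa/m
Geostrophic speed: V_g = |∂P/∂n|/(fρ) = 2.97×10⁻³/(1.18×10⁻⁴ × 1.12) = 22.5 m/s
Around a low, centrifugal force acts outward with Coriolis, so pressure-gradient force balances both:
(1/ρ)|∂P/∂n| = fV + V²/R  →  V² + fR·V − fR·V_g = 0
With fR = 1.18×10⁻⁴ × 1782×10³ m = 210 m/s:
V = [−fR + √((fR)² + 4 fR V_g)]/2 = [−210 + √(210² + 4×210×22.5)]/2 = 20.5 m/s
Subgeostrophic (V < V_g = 22.5 m/s), as expected around a low.

20.5 m s⁻¹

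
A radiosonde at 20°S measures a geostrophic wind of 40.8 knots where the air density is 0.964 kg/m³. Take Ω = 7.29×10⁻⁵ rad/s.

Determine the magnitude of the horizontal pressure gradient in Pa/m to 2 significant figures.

Coriolis parameter at 20°S:
f = 2Ω sin φ = 2 × 7.29×10⁻⁵ × sin 20° = 4.99×10⁻⁵ s⁻¹
Wind speed in SI: 40.8 knots = 21.0 m/s
Geostrophic balance rearranged: |∂P/∂n| = f ρ V_g
|∂P/∂n| = 4.99×10⁻⁵ × 0.964 × 21.0 = 1.01×10⁻³ Pa/m

1.0×10⁻³ Pa/m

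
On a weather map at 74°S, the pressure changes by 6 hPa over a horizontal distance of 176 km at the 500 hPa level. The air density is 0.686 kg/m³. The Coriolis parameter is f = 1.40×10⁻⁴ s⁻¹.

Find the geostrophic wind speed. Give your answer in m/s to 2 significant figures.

35 m/s

Pressure gradient: |∂P/∂n| = 600 Pa / 176000 m = 3.41×10⁻³ Pa/m
Geostrophic balance (pressure-gradient force = Coriolis force):
V_g = (1/(fρ)) |∂P/∂n| = 3.41×10⁻³ / (1.40×10⁻⁴ × 0.686) = 35.5 m/s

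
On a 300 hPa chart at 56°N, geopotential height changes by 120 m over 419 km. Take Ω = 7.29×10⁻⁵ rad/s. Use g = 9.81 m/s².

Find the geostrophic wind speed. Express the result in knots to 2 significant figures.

45 knots

Coriolis parameter at 56°N:
f = 2Ω sin φ = 2 × 7.29×10⁻⁵ × sin 56° = 1.21×10⁻⁴ s⁻¹
Height gradient: |∂Z/∂n| = 120 m / 419000 m = 2.86×10⁻⁴
On a pressure surface, geostrophic balance gives V_g = (g/f)|∂Z/∂n|:
V_g = 9.81 × 2.86×10⁻⁴ / 1.21×10⁻⁴ = 23.2 m/s
Converting: 23.2 m/s × 1.944 = 45 knots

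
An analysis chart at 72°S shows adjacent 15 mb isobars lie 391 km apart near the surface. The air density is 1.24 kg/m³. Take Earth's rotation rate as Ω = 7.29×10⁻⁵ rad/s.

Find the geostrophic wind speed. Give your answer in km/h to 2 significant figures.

Coriolis parameter at 72°S:
f = 2Ω sin φ = 2 × 7.29×10⁻⁵ × sin 72° = 1.39×10⁻⁴ s⁻¹
Pressure gradient: |∂P/∂n| = 1500 Pa / 391000 m = 3.84×10⁻³ Pa/m
Geostrophic balance (pressure-gradient force = Coriolis force):
V_g = (1/(fρ)) |∂P/∂n| = 3.84×10⁻³ / (1.39×10⁻⁴ × 1.24) = 22.3 m/s
Converting: 22.3 m/s × 3.6 = 80 km/h

80 km/h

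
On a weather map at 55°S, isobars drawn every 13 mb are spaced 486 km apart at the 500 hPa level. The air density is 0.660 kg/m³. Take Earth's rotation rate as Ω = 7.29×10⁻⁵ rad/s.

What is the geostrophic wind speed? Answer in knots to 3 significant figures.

Coriolis parameter at 55°S:
f = 2Ω sin φ = 2 × 7.29×10⁻⁵ × sin 55° = 1.19×10⁻⁴ s⁻¹
Pressure gradient: |∂P/∂n| = 1300 Pa / 486000 m = 2.67×10⁻³ Pa/m
Geostrophic balance (pressure-gradient force = Coriolis force):
V_g = (1/(fρ)) |∂P/∂n| = 2.67×10⁻³ / (1.19×10⁻⁴ × 0.660) = 33.9 m/s
Converting: 33.9 m/s × 1.944 = 66.0 knots

66.0 knots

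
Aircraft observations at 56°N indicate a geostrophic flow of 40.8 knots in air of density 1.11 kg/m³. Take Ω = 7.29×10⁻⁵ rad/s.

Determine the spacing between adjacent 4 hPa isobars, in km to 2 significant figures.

140 km

Coriolis parameter at 56°N:
f = 2Ω sin φ = 2 × 7.29×10⁻⁵ × sin 56° = 1.21×10⁻⁴ s⁻¹
Wind speed in SI: 40.8 knots = 21.0 m/s
Geostrophic balance rearranged: |∂P/∂n| = f ρ V_g
|∂P/∂n| = 1.21×10⁻⁴ × 1.11 × 21.0 = 2.82×10⁻³ Pa/m
Isobar spacing: Δn = ΔP/|∂P/∂n| = 400 Pa / 2.82×10⁻³ Pa/m = 142039 m ≈ 140 km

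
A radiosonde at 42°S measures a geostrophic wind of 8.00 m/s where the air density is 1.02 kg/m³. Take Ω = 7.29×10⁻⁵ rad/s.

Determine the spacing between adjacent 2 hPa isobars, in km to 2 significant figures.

Coriolis parameter at 42°S:
f = 2Ω sin φ = 2 × 7.29×10⁻⁵ × sin 42° = 9.76×10⁻⁵ s⁻¹
Geostrophic balance rearranged: |∂P/∂n| = f ρ V_g
|∂P/∂n| = 9.76×10⁻⁵ × 1.02 × 8.00 = 7.96×10⁻⁴ Pa/m
Isobar spacing: Δn = ΔP/|∂P/∂n| = 200 Pa / 7.96×10⁻⁴ Pa/m = 251230 m ≈ 250 km

250 km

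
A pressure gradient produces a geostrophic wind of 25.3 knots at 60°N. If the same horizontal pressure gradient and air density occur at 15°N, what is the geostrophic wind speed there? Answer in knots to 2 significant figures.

85 knots

With the same pressure gradient and density, V_g ∝ 1/f ∝ 1/sin φ.
V₂ = V₁ · sin φ₁ / sin φ₂ = 25.3 × sin 60° / sin 15°
V₂ = 25.3 × 0.8660/0.2588 = 85 knots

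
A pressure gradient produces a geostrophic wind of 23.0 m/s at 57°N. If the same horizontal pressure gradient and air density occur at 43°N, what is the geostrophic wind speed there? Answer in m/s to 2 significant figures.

With the same pressure gradient and density, V_g ∝ 1/f ∝ 1/sin φ.
V₂ = V₁ · sin φ₁ / sin φ₂ = 23.0 × sin 57° / sin 43°
V₂ = 23.0 × 0.8387/0.6820 = 28 m/s

28 m/s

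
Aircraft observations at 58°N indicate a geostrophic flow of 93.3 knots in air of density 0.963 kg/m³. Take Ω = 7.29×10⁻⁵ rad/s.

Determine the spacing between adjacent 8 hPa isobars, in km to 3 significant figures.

140 km

Coriolis parameter at 58°N:
f = 2Ω sin φ = 2 × 7.29×10⁻⁵ × sin 58° = 1.24×10⁻⁴ s⁻¹
Wind speed in SI: 93.3 knots = 48.0 m/s
Geostrophic balance rearranged: |∂P/∂n| = f ρ V_g
|∂P/∂n| = 1.24×10⁻⁴ × 0.963 × 48.0 = 5.72×10⁻³ Pa/m
Isobar spacing: Δn = ΔP/|∂P/∂n| = 800 Pa / 5.72×10⁻³ Pa/m = 139980 m ≈ 140 km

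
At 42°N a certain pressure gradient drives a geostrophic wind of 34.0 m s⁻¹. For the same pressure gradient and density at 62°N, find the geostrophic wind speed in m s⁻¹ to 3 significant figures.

With the same pressure gradient and density, V_g ∝ 1/f ∝ 1/sin φ.
V₂ = V₁ · sin φ₁ / sin φ₂ = 34.0 × sin 42° / sin 62°
V₂ = 34.0 × 0.6691/0.8829 = 25.8 m s⁻¹

25.8 m s⁻¹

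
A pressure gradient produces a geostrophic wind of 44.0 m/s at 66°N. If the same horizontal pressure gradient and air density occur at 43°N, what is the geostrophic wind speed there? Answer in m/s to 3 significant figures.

With the same pressure gradient and density, V_g ∝ 1/f ∝ 1/sin φ.
V₂ = V₁ · sin φ₁ / sin φ₂ = 44.0 × sin 66° / sin 43°
V₂ = 44.0 × 0.9135/0.6820 = 58.9 m/s

58.9 m/s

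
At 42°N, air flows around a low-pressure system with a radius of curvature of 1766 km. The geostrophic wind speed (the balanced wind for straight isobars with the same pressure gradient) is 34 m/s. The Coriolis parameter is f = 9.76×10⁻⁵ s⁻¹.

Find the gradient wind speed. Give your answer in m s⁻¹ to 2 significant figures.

Around a low, centrifugal force acts outward with Coriolis, so pressure-gradient force balances both:
(1/ρ)|∂P/∂n| = fV + V²/R  →  V² + fR·V − fR·V_g = 0
With fR = 9.76×10⁻⁵ × 1766×10³ m = 172 m/s:
V = [−fR + √((fR)² + 4 fR V_g)]/2 = [−172 + √(172² + 4×172×34)]/2 = 29.1 m/s
Subgeostrophic (V < V_g = 34 m/s), as expected around a low.

29 m s⁻¹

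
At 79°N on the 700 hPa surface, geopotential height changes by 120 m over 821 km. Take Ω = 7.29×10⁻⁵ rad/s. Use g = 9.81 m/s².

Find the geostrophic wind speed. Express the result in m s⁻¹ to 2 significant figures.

Coriolis parameter at 79°N:
f = 2Ω sin φ = 2 × 7.29×10⁻⁵ × sin 79° = 1.43×10⁻⁴ s⁻¹
Height gradient: |∂Z/∂n| = 120 m / 821000 m = 1.46×10⁻⁴
On a pressure surface, geostrophic balance gives V_g = (g/f)|∂Z/∂n|:
V_g = 9.81 × 1.46×10⁻⁴ / 1.43×10⁻⁴ = 10.0 m/s

10 m s⁻¹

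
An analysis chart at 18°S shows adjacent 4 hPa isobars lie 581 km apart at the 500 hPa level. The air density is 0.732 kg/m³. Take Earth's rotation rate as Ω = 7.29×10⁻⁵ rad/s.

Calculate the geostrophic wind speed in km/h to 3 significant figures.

Coriolis parameter at 18°S:
f = 2Ω sin φ = 2 × 7.29×10⁻⁵ × sin 18° = 4.51×10⁻⁵ s⁻¹
Pressure gradient: |∂P/∂n| = 400 Pa / 581000 m = 6.88×10⁻⁴ Pa/m
Geostrophic balance (pressure-gradient force = Coriolis force):
V_g = (1/(fρ)) |∂P/∂n| = 6.88×10⁻⁴ / (4.51×10⁻⁵ × 0.732) = 20.9 m/s
Converting: 20.9 m/s × 3.6 = 75.2 km/h

75.2 km/h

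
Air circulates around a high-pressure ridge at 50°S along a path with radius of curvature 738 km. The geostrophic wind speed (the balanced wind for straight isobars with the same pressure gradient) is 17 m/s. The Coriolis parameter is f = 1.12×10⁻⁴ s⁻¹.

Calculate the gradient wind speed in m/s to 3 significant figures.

23.9 m/s

Around a high, pressure-gradient force acts outward with centrifugal, so Coriolis balances both:
fV = (1/ρ)|∂P/∂n| + V²/R  →  V² − fR·V + fR·V_g = 0
With fR = 1.12×10⁻⁴ × 738×10³ m = 82.7 m/s:
V = [fR − √((fR)² − 4 fR V_g)]/2 = [82.7 − √(82.7² − 4×82.7×17)]/2 = 23.9 m/s
Supergeostrophic (V > V_g = 17 m/s), as expected around a high.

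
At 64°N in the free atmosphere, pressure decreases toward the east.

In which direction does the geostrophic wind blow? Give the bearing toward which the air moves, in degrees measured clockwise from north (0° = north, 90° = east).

The pressure-gradient force points toward the east (bearing 090°).
Geostrophic balance: in the Northern Hemisphere the Coriolis force deflects motion to the right, so the geostrophic wind blows 90° to the right of the pressure-gradient force (low pressure on the left).
Rotating 090° by 90° clockwise gives 180° — the wind blows toward the south.

180°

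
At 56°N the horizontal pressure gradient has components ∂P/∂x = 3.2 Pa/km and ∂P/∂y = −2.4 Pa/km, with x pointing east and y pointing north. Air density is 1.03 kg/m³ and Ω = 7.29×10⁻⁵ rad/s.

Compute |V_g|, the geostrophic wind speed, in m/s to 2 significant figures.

Coriolis parameter at 56°N:
f = 2Ω sin φ = 2 × 7.29×10⁻⁵ × sin 56° = 1.21×10⁻⁴ s⁻¹
Component geostrophic relations (x east, y north):
u_g = −(1/(fρ)) ∂P/∂y,  v_g = (1/(fρ)) ∂P/∂x
u_g = −(−2.4×10⁻³)/(1.21×10⁻⁴ × 1.03) = 19.3 m/s;  v_g = (3.2×10⁻³)/(1.21×10⁻⁴ × 1.03) = 25.7 m/s
|V_g| = √(u_g² + v_g²) = 32.1 m/s

32 m/s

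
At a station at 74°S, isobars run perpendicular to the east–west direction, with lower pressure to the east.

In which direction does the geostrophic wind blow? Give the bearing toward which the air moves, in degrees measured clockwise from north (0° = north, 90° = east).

000°

The pressure-gradient force points toward the east (bearing 090°).
Geostrophic balance: in the Southern Hemisphere the Coriolis force deflects motion to the left, so the geostrophic wind blows 90° to the left of the pressure-gradient force (low pressure on the right).
Rotating 090° by 90° counterclockwise gives 000° — the wind blows toward the north.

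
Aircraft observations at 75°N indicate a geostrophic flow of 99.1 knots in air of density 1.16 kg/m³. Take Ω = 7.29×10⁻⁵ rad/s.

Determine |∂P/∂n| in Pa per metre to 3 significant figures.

8.33×10⁻³ Pa/m

Coriolis parameter at 75°N:
f = 2Ω sin φ = 2 × 7.29×10⁻⁵ × sin 75° = 1.41×10⁻⁴ s⁻¹
Wind speed in SI: 99.1 knots = 51.0 m/s
Geostrophic balance rearranged: |∂P/∂n| = f ρ V_g
|∂P/∂n| = 1.41×10⁻⁴ × 1.16 × 51.0 = 8.33×10⁻³ Pa/m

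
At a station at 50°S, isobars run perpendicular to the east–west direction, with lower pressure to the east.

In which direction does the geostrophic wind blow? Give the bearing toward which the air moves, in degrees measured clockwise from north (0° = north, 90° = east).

000°

The pressure-gradient force points toward the east (bearing 090°).
Geostrophic balance: in the Southern Hemisphere the Coriolis force deflects motion to the left, so the geostrophic wind blows 90° to the left of the pressure-gradient force (low pressure on the right).
Rotating 090° by 90° counterclockwise gives 000° — the wind blows toward the north.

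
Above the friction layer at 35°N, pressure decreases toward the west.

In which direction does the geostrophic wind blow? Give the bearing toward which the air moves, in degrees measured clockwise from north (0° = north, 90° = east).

The pressure-gradient force points toward the west (bearing 270°).
Geostrophic balance: in the Northern Hemisphere the Coriolis force deflects motion to the right, so the geostrophic wind blows 90° to the right of the pressure-gradient force (low pressure on the left).
Rotating 270° by 90° clockwise gives 000° — the wind blows toward the north.

000°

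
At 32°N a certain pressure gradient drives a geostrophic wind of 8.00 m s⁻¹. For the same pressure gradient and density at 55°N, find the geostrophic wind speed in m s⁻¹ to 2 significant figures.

5.2 m s⁻¹

With the same pressure gradient and density, V_g ∝ 1/f ∝ 1/sin φ.
V₂ = V₁ · sin φ₁ / sin φ₂ = 8.00 × sin 32° / sin 55°
V₂ = 8.00 × 0.5299/0.8192 = 5.2 m s⁻¹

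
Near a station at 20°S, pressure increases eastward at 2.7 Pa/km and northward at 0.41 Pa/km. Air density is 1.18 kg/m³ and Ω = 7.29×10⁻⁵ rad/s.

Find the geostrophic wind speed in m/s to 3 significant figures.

46.4 m/s

Coriolis parameter at 20°S:
f = 2Ω sin φ = 2 × 7.29×10⁻⁵ × sin 20° = 4.99×10⁻⁵ s⁻¹
In the Southern Hemisphere f is negative: f = −4.99×10⁻⁵ s⁻¹.
Component geostrophic relations (x east, y north):
u_g = −(1/(fρ)) ∂P/∂y,  v_g = (1/(fρ)) ∂P/∂x
u_g = −(0.41×10⁻³)/(−4.99×10⁻⁵ × 1.18) = 6.97 m/s;  v_g = (2.7×10⁻³)/(−4.99×10⁻⁵ × 1.18) = −45.9 m/s
|V_g| = √(u_g² + v_g²) = 46.4 m/s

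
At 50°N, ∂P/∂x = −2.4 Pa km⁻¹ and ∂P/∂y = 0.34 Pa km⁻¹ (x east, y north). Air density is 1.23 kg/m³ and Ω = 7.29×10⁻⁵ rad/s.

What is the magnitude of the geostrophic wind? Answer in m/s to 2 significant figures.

Coriolis parameter at 50°N:
f = 2Ω sin φ = 2 × 7.29×10⁻⁵ × sin 50° = 1.12×10⁻⁴ s⁻¹
Component geostrophic relations (x east, y north):
u_g = −(1/(fρ)) ∂P/∂y,  v_g = (1/(fρ)) ∂P/∂x
u_g = −(0.34×10⁻³)/(1.12×10⁻⁴ × 1.23) = −2.47 m/s;  v_g = (−2.4×10⁻³)/(1.12×10⁻⁴ × 1.23) = −17.5 m/s
|V_g| = √(u_g² + v_g²) = 17.6 m/s

18 m/s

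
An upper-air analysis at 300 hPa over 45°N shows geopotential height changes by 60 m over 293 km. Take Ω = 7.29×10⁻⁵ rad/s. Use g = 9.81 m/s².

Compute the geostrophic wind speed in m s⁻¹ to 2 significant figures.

Coriolis parameter at 45°N:
f = 2Ω sin φ = 2 × 7.29×10⁻⁵ × sin 45° = 1.03×10⁻⁴ s⁻¹
Height gradient: |∂Z/∂n| = 60 m / 293000 m = 2.05×10⁻⁴
On a pressure surface, geostrophic balance gives V_g = (g/f)|∂Z/∂n|:
V_g = 9.81 × 2.05×10⁻⁴ / 1.03×10⁻⁴ = 19.5 m/s

19 m s⁻¹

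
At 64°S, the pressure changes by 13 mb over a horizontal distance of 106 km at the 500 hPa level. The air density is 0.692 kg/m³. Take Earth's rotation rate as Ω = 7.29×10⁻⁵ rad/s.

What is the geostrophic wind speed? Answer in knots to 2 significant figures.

Coriolis parameter at 64°S:
f = 2Ω sin φ = 2 × 7.29×10⁻⁵ × sin 64° = 1.31×10⁻⁴ s⁻¹
Pressure gradient: |∂P/∂n| = 1300 Pa / 106000 m = 1.23×10⁻² Pa/m
Geostrophic balance (pressure-gradient force = Coriolis force):
V_g = (1/(fρ)) |∂P/∂n| = 1.23×10⁻² / (1.31×10⁻⁴ × 0.692) = 135 m/s
Converting: 135 m/s × 1.944 = 260 knots

260 knots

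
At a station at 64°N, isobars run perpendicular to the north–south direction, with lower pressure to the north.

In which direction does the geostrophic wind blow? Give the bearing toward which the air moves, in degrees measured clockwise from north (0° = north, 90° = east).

The pressure-gradient force points toward the north (bearing 000°).
Geostrophic balance: in the Northern Hemisphere the Coriolis force deflects motion to the right, so the geostrophic wind blows 90° to the right of the pressure-gradient force (low pressure on the left).
Rotating 000° by 90° clockwise gives 090° — the wind blows toward the east.

090°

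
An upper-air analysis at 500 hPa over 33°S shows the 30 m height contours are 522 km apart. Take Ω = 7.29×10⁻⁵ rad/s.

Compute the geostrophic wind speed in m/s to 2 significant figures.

Coriolis parameter at 33°S:
f = 2Ω sin φ = 2 × 7.29×10⁻⁵ × sin 33° = 7.94×10⁻⁵ s⁻¹
Height gradient: |∂Z/∂n| = 30 m / 522000 m = 5.75×10⁻⁵
On a pressure surface, geostrophic balance gives V_g = (g/f)|∂Z/∂n|:
V_g = 9.81 × 5.75×10⁻⁵ / 7.94×10⁻⁵ = 7.10 m/s

7.1 m/s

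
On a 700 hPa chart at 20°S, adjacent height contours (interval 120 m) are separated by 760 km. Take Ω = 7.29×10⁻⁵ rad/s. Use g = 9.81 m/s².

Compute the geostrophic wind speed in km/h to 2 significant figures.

Coriolis parameter at 20°S:
f = 2Ω sin φ = 2 × 7.29×10⁻⁵ × sin 20° = 4.99×10⁻⁵ s⁻¹
Height gradient: |∂Z/∂n| = 120 m / 760000 m = 1.58×10⁻⁴
On a pressure surface, geostrophic balance gives V_g = (g/f)|∂Z/∂n|:
V_g = 9.81 × 1.58×10⁻⁴ / 4.99×10⁻⁵ = 31.1 m/s
Converting: 31.1 m/s × 3.6 = 110 km/h

110 km/h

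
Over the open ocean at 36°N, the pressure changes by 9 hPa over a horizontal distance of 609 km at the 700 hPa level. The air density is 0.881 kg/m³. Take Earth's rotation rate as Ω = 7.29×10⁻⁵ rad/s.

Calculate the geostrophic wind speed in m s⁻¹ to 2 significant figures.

Coriolis parameter at 36°N:
f = 2Ω sin φ = 2 × 7.29×10⁻⁵ × sin 36° = 8.57×10⁻⁵ s⁻¹
Pressure gradient: |∂P/∂n| = 900 Pa / 609000 m = 1.48×10⁻³ Pa/m
Geostrophic balance (pressure-gradient force = Coriolis force):
V_g = (1/(fρ)) |∂P/∂n| = 1.48×10⁻³ / (8.57×10⁻⁵ × 0.881) = 19.6 m/s

20 m s⁻¹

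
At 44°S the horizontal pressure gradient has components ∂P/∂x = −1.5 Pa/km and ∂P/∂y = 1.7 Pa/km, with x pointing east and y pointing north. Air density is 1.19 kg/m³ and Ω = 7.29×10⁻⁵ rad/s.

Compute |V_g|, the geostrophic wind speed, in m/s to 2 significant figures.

Coriolis parameter at 44°S:
f = 2Ω sin φ = 2 × 7.29×10⁻⁵ × sin 44° = 1.01×10⁻⁴ s⁻¹
In the Southern Hemisphere f is negative: f = −1.01×10⁻⁴ s⁻¹.
Component geostrophic relations (x east, y north):
u_g = −(1/(fρ)) ∂P/∂y,  v_g = (1/(fρ)) ∂P/∂x
u_g = −(1.7×10⁻³)/(−1.01×10⁻⁴ × 1.19) = 14.1 m/s;  v_g = (−1.5×10⁻³)/(−1.01×10⁻⁴ × 1.19) = 12.4 m/s
|V_g| = √(u_g² + v_g²) = 18.8 m/s

19 m/s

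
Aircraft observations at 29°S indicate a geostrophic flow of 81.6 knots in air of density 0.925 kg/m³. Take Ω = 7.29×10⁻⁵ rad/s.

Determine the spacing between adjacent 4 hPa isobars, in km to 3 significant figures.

146 km

Coriolis parameter at 29°S:
f = 2Ω sin φ = 2 × 7.29×10⁻⁵ × sin 29° = 7.07×10⁻⁵ s⁻¹
Wind speed in SI: 81.6 knots = 42.0 m/s
Geostrophic balance rearranged: |∂P/∂n| = f ρ V_g
|∂P/∂n| = 7.07×10⁻⁵ × 0.925 × 42.0 = 2.74×10⁻³ Pa/m
Isobar spacing: Δn = ΔP/|∂P/∂n| = 400 Pa / 2.74×10⁻³ Pa/m = 145734 m ≈ 146 km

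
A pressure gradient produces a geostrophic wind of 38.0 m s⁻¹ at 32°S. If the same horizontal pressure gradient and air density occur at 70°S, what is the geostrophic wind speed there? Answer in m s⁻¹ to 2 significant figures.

With the same pressure gradient and density, V_g ∝ 1/f ∝ 1/sin φ.
V₂ = V₁ · sin φ₁ / sin φ₂ = 38.0 × sin 32° / sin 70°
V₂ = 38.0 × 0.5299/0.9397 = 21 m s⁻¹

21 m s⁻¹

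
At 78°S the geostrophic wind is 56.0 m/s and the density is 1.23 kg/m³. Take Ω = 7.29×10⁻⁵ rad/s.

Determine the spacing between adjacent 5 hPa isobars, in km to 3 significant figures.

50.9 km

Coriolis parameter at 78°S:
f = 2Ω sin φ = 2 × 7.29×10⁻⁵ × sin 78° = 1.43×10⁻⁴ s⁻¹
Geostrophic balance rearranged: |∂P/∂n| = f ρ V_g
|∂P/∂n| = 1.43×10⁻⁴ × 1.23 × 56.0 = 9.82×10⁻³ Pa/m
Isobar spacing: Δn = ΔP/|∂P/∂n| = 500 Pa / 9.82×10⁻³ Pa/m = 50900 m ≈ 50.9 km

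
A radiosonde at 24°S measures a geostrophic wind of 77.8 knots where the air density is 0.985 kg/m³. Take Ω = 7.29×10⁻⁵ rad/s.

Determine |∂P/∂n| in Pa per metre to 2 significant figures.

Coriolis parameter at 24°S:
f = 2Ω sin φ = 2 × 7.29×10⁻⁵ × sin 24° = 5.93×10⁻⁵ s⁻¹
Wind speed in SI: 77.8 knots = 40.0 m/s
Geostrophic balance rearranged: |∂P/∂n| = f ρ V_g
|∂P/∂n| = 5.93×10⁻⁵ × 0.985 × 40.0 = 2.34×10⁻³ Pa/m

2.3×10⁻³ Pa/m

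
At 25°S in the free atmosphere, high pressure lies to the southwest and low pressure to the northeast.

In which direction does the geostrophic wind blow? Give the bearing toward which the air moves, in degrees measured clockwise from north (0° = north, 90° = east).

315°

The pressure-gradient force points toward the northeast (bearing 045°).
Geostrophic balance: in the Southern Hemisphere the Coriolis force deflects motion to the left, so the geostrophic wind blows 90° to the left of the pressure-gradient force (low pressure on the right).
Rotating 045° by 90° counterclockwise gives 315° — the wind blows toward the northwest.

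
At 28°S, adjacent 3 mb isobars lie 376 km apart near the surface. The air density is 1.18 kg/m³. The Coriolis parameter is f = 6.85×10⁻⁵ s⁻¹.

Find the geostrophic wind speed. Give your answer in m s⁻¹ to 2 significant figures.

Pressure gradient: |∂P/∂n| = 300 Pa / 376000 m = 7.98×10⁻⁴ Pa/m
Geostrophic balance (pressure-gradient force = Coriolis force):
V_g = (1/(fρ)) |∂P/∂n| = 7.98×10⁻⁴ / (6.85×10⁻⁵ × 1.18) = 9.87 m/s

9.9 m s⁻¹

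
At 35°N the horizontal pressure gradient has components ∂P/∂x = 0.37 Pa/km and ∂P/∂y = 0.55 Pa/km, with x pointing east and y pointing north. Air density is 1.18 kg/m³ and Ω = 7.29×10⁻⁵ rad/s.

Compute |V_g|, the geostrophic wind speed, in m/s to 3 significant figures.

Coriolis parameter at 35°N:
f = 2Ω sin φ = 2 × 7.29×10⁻⁵ × sin 35° = 8.36×10⁻⁵ s⁻¹
Component geostrophic relations (x east, y north):
u_g = −(1/(fρ)) ∂P/∂y,  v_g = (1/(fρ)) ∂P/∂x
u_g = −(0.55×10⁻³)/(8.36×10⁻⁵ × 1.18) = −5.57 m/s;  v_g = (0.37×10⁻³)/(8.36×10⁻⁵ × 1.18) = 3.75 m/s
|V_g| = √(u_g² + v_g²) = 6.72 m/s

6.72 m/s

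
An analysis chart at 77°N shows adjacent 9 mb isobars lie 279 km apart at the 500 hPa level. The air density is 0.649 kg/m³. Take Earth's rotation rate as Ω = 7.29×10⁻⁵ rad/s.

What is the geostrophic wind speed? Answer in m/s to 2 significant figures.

Coriolis parameter at 77°N:
f = 2Ω sin φ = 2 × 7.29×10⁻⁵ × sin 77° = 1.42×10⁻⁴ s⁻¹
Pressure gradient: |∂P/∂n| = 900 Pa / 279000 m = 3.23×10⁻³ Pa/m
Geostrophic balance (pressure-gradient force = Coriolis force):
V_g = (1/(fρ)) |∂P/∂n| = 3.23×10⁻³ / (1.42×10⁻⁴ × 0.649) = 35.0 m/s

35 m/s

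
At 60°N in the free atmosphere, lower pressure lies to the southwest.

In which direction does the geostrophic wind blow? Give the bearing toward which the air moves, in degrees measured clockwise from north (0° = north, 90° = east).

315°

The pressure-gradient force points toward the southwest (bearing 225°).
Geostrophic balance: in the Northern Hemisphere the Coriolis force deflects motion to the right, so the geostrophic wind blows 90° to the right of the pressure-gradient force (low pressure on the left).
Rotating 225° by 90° clockwise gives 315° — the wind blows toward the northwest.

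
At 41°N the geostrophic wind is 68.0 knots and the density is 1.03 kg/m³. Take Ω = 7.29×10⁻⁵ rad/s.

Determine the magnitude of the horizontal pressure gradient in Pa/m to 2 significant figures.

3.4×10⁻³ Pa/m

Coriolis parameter at 41°N:
f = 2Ω sin φ = 2 × 7.29×10⁻⁵ × sin 41° = 9.57×10⁻⁵ s⁻¹
Wind speed in SI: 68.0 knots = 35.0 m/s
Geostrophic balance rearranged: |∂P/∂n| = f ρ V_g
|∂P/∂n| = 9.57×10⁻⁵ × 1.03 × 35.0 = 3.45×10⁻³ Pa/m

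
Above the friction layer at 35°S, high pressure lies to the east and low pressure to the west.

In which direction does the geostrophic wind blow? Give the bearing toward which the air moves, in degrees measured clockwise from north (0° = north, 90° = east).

180°

The pressure-gradient force points toward the west (bearing 270°).
Geostrophic balance: in the Southern Hemisphere the Coriolis force deflects motion to the left, so the geostrophic wind blows 90° to the left of the pressure-gradient force (low pressure on the right).
Rotating 270° by 90° counterclockwise gives 180° — the wind blows toward the south.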